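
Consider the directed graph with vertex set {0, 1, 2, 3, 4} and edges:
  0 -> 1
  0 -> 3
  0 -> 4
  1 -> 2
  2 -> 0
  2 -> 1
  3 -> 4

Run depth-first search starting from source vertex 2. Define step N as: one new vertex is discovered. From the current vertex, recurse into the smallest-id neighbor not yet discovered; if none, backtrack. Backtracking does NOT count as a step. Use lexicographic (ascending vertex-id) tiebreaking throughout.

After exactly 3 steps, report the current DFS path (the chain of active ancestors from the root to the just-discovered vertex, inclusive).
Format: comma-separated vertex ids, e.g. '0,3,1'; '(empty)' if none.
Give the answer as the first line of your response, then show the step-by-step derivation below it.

2,0,1

step 1: discover 2; path=2; order=2
step 2: discover 0; path=2>0; order=2,0
step 3: discover 1; path=2>0>1; order=2,0,1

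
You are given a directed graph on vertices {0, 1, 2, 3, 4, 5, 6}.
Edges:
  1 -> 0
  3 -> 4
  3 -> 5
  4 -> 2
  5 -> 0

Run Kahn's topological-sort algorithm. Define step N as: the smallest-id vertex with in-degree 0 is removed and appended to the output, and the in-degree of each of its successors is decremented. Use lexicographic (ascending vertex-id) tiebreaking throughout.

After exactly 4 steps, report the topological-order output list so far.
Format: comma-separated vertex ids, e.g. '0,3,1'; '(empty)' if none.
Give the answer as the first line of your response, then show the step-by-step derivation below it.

1,3,4,2

step 1: output 1; order=[1]; indeg=(1,0,1,0,1,1,0)
step 2: output 3; order=[1,3]; indeg=(1,0,1,0,0,0,0)
step 3: output 4; order=[1,3,4]; indeg=(1,0,0,0,0,0,0)
step 4: output 2; order=[1,3,4,2]; indeg=(1,0,0,0,0,0,0)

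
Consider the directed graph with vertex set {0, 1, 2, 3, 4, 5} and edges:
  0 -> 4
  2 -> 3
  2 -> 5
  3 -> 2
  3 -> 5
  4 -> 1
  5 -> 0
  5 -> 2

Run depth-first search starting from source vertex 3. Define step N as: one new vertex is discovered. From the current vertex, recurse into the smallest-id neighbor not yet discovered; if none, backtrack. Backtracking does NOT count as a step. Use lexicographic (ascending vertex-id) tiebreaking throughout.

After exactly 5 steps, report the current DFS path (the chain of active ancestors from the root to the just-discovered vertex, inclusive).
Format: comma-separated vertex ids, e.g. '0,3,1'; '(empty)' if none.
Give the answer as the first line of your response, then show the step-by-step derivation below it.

3,2,5,0,4

step 1: discover 3; path=3; order=3
step 2: discover 2; path=3>2; order=3,2
step 3: discover 5; path=3>2>5; order=3,2,5
step 4: discover 0; path=3>2>5>0; order=3,2,5,0
step 5: discover 4; path=3>2>5>0>4; order=3,2,5,0,4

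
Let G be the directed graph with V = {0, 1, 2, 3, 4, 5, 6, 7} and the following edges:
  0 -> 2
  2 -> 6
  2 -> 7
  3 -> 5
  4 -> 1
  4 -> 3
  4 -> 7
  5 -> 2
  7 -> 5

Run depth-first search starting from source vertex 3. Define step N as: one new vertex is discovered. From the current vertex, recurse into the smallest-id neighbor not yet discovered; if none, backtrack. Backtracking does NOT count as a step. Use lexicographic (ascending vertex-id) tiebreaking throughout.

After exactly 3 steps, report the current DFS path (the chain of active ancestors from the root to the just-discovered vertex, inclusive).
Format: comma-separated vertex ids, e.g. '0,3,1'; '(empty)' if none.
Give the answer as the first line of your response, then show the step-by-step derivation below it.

3,5,2

step 1: discover 3; path=3; order=3
step 2: discover 5; path=3>5; order=3,5
step 3: discover 2; path=3>5>2; order=3,5,2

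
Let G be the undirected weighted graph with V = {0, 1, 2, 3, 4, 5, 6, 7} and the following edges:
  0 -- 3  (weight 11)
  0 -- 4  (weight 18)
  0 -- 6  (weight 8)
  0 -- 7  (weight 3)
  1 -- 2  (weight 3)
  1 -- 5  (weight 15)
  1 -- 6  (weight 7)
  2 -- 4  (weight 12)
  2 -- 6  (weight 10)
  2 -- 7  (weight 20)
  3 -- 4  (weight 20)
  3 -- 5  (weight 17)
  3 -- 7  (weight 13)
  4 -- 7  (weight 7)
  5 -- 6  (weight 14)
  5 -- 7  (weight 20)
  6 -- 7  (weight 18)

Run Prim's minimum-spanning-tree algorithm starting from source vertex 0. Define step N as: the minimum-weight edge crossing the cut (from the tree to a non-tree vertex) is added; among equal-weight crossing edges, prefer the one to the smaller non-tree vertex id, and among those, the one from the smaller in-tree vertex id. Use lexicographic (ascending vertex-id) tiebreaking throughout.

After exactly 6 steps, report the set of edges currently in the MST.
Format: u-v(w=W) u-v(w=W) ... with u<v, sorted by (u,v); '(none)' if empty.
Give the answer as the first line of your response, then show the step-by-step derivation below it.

0-3(w=11) 0-6(w=8) 0-7(w=3) 1-2(w=3) 1-6(w=7) 4-7(w=7)

step 1: add edge 0-7 (w=3); MST = {0-7(w=3)}
step 2: add edge 4-7 (w=7); MST = {0-7(w=3) 4-7(w=7)}
step 3: add edge 0-6 (w=8); MST = {0-6(w=8) 0-7(w=3) 4-7(w=7)}
step 4: add edge 1-6 (w=7); MST = {0-6(w=8) 0-7(w=3) 1-6(w=7) 4-7(w=7)}
step 5: add edge 1-2 (w=3); MST = {0-6(w=8) 0-7(w=3) 1-2(w=3) 1-6(w=7) 4-7(w=7)}
step 6: add edge 0-3 (w=11); MST = {0-3(w=11) 0-6(w=8) 0-7(w=3) 1-2(w=3) 1-6(w=7) 4-7(w=7)}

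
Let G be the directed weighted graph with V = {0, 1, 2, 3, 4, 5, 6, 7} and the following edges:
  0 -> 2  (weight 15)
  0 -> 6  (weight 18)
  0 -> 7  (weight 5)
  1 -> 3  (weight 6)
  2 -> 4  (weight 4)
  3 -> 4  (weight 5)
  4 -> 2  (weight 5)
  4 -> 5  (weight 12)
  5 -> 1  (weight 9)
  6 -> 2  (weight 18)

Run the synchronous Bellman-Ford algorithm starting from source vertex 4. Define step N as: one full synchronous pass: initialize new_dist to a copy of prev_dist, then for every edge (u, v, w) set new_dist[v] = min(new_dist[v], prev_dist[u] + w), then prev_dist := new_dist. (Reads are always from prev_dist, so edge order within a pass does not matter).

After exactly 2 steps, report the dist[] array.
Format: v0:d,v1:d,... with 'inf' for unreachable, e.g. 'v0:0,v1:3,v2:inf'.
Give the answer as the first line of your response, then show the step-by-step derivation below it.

v0:inf,v1:21,v2:5,v3:inf,v4:0,v5:12,v6:inf,v7:inf

step 1: dist = v0:inf,v1:inf,v2:5,v3:inf,v4:0,v5:12,v6:inf,v7:inf
step 2: dist = v0:inf,v1:21,v2:5,v3:inf,v4:0,v5:12,v6:inf,v7:inf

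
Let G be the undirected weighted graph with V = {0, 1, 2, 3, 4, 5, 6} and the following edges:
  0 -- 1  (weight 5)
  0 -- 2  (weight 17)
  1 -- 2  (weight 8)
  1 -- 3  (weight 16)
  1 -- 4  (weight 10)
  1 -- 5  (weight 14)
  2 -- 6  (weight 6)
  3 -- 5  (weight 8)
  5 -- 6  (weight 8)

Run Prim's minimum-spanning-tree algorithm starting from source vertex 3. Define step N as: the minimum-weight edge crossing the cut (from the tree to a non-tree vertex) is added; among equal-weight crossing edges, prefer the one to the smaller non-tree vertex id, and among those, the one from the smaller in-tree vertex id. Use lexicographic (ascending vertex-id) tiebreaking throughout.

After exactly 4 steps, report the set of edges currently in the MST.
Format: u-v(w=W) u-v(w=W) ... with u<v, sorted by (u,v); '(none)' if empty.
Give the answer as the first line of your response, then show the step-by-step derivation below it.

1-2(w=8) 2-6(w=6) 3-5(w=8) 5-6(w=8)

step 1: add edge 3-5 (w=8); MST = {3-5(w=8)}
step 2: add edge 5-6 (w=8); MST = {3-5(w=8) 5-6(w=8)}
step 3: add edge 2-6 (w=6); MST = {2-6(w=6) 3-5(w=8) 5-6(w=8)}
step 4: add edge 1-2 (w=8); MST = {1-2(w=8) 2-6(w=6) 3-5(w=8) 5-6(w=8)}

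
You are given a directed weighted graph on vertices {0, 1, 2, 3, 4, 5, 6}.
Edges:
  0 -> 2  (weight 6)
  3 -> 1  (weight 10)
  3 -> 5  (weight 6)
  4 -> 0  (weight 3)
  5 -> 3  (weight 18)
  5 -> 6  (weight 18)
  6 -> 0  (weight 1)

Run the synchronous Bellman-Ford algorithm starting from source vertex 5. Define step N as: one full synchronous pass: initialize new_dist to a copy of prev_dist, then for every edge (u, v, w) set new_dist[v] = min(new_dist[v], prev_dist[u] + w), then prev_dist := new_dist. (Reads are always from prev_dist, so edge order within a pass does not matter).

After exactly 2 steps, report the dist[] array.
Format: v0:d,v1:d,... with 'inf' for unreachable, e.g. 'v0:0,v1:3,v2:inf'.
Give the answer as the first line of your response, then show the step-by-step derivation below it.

v0:19,v1:28,v2:inf,v3:18,v4:inf,v5:0,v6:18

step 1: dist = v0:inf,v1:inf,v2:inf,v3:18,v4:inf,v5:0,v6:18
step 2: dist = v0:19,v1:28,v2:inf,v3:18,v4:inf,v5:0,v6:18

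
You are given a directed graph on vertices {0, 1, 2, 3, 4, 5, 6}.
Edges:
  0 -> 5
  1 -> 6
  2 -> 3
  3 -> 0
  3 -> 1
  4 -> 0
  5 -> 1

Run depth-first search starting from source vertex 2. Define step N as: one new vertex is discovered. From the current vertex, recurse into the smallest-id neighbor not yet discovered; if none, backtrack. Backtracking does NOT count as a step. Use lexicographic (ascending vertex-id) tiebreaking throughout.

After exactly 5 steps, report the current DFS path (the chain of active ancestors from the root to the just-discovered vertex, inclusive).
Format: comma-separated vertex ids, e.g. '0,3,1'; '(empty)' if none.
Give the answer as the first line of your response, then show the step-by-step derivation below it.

2,3,0,5,1

step 1: discover 2; path=2; order=2
step 2: discover 3; path=2>3; order=2,3
step 3: discover 0; path=2>3>0; order=2,3,0
step 4: discover 5; path=2>3>0>5; order=2,3,0,5
step 5: discover 1; path=2>3>0>5>1; order=2,3,0,5,1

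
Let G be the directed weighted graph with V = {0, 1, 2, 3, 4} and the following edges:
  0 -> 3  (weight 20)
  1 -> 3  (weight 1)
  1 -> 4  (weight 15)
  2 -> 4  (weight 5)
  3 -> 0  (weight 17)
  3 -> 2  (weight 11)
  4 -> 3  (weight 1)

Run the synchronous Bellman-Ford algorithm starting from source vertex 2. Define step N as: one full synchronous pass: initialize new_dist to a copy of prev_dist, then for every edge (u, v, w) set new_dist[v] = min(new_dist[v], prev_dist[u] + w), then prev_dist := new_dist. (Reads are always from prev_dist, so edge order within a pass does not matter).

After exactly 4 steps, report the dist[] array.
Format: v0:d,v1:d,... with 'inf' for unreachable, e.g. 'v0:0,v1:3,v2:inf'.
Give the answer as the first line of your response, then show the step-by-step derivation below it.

v0:23,v1:inf,v2:0,v3:6,v4:5

step 1: dist = v0:inf,v1:inf,v2:0,v3:inf,v4:5
step 2: dist = v0:inf,v1:inf,v2:0,v3:6,v4:5
step 3: dist = v0:23,v1:inf,v2:0,v3:6,v4:5
step 4: dist = v0:23,v1:inf,v2:0,v3:6,v4:5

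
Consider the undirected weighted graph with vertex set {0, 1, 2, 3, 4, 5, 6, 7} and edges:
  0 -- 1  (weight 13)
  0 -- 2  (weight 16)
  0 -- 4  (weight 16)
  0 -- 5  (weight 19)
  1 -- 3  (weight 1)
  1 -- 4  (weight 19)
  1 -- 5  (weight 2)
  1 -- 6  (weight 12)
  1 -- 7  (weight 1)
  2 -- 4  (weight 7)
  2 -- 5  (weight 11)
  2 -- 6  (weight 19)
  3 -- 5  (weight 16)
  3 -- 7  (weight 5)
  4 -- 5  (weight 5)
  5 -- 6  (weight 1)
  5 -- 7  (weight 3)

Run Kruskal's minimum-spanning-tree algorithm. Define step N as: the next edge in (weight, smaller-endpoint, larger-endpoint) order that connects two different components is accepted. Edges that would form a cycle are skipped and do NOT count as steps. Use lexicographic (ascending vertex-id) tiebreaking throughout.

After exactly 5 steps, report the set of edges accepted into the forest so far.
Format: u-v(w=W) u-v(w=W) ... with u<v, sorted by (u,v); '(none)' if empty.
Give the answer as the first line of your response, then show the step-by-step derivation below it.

1-3(w=1) 1-5(w=2) 1-7(w=1) 4-5(w=5) 5-6(w=1)

step 1: add edge 1-3 (w=1); MST = {1-3(w=1)}
step 2: add edge 1-7 (w=1); MST = {1-3(w=1) 1-7(w=1)}
step 3: add edge 5-6 (w=1); MST = {1-3(w=1) 1-7(w=1) 5-6(w=1)}
step 4: add edge 1-5 (w=2); MST = {1-3(w=1) 1-5(w=2) 1-7(w=1) 5-6(w=1)}
step 5: add edge 4-5 (w=5); MST = {1-3(w=1) 1-5(w=2) 1-7(w=1) 4-5(w=5) 5-6(w=1)}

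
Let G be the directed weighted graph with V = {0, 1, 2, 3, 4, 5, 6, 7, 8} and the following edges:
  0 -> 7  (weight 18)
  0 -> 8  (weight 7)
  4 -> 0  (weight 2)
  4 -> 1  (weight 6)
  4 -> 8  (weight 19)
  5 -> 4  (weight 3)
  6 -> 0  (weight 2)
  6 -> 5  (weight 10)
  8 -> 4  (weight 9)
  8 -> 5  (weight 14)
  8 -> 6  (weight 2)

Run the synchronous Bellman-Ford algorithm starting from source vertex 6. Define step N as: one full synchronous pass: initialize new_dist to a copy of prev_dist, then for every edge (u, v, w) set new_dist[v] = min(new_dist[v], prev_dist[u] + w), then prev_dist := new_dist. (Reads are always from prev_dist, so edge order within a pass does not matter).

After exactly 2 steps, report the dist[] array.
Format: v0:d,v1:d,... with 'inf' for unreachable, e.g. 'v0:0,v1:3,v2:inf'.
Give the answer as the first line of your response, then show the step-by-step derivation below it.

v0:2,v1:inf,v2:inf,v3:inf,v4:13,v5:10,v6:0,v7:20,v8:9

step 1: dist = v0:2,v1:inf,v2:inf,v3:inf,v4:inf,v5:10,v6:0,v7:inf,v8:inf
step 2: dist = v0:2,v1:inf,v2:inf,v3:inf,v4:13,v5:10,v6:0,v7:20,v8:9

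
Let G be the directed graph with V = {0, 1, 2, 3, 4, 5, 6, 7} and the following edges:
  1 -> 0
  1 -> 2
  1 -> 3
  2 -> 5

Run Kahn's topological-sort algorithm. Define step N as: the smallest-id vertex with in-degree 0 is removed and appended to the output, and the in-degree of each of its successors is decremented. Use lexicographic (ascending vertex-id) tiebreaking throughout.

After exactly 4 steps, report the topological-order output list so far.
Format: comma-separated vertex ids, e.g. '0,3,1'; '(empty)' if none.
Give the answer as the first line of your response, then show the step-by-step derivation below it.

1,0,2,3

step 1: output 1; order=[1]; indeg=(0,0,0,0,0,1,0,0)
step 2: output 0; order=[1,0]; indeg=(0,0,0,0,0,1,0,0)
step 3: output 2; order=[1,0,2]; indeg=(0,0,0,0,0,0,0,0)
step 4: output 3; order=[1,0,2,3]; indeg=(0,0,0,0,0,0,0,0)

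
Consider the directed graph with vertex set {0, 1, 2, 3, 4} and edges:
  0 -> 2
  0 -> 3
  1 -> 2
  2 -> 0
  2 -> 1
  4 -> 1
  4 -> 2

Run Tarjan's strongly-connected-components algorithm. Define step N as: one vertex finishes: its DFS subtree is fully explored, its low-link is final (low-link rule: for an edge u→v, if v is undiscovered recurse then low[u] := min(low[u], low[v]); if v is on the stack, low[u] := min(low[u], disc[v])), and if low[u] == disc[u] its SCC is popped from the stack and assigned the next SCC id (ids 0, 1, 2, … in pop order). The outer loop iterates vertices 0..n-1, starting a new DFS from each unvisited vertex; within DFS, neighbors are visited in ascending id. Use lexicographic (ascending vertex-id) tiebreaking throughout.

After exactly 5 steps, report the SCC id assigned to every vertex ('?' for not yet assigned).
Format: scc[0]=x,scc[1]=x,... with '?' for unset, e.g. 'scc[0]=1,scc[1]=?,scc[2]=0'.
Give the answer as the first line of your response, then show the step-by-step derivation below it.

scc[0]=1,scc[1]=1,scc[2]=1,scc[3]=0,scc[4]=2

step 1: low=(low[0]=0,low[1]=1,low[2]=0,low[3]=?,low[4]=?); scc=(scc[0]=?,scc[1]=?,scc[2]=?,scc[3]=?,scc[4]=?)
step 2: low=(low[0]=0,low[1]=1,low[2]=0,low[3]=?,low[4]=?); scc=(scc[0]=?,scc[1]=?,scc[2]=?,scc[3]=?,scc[4]=?)
step 3: low=(low[0]=0,low[1]=1,low[2]=0,low[3]=3,low[4]=?); scc=(scc[0]=?,scc[1]=?,scc[2]=?,scc[3]=0,scc[4]=?)
step 4: low=(low[0]=0,low[1]=1,low[2]=0,low[3]=3,low[4]=?); scc=(scc[0]=1,scc[1]=1,scc[2]=1,scc[3]=0,scc[4]=?)
step 5: low=(low[0]=0,low[1]=1,low[2]=0,low[3]=3,low[4]=4); scc=(scc[0]=1,scc[1]=1,scc[2]=1,scc[3]=0,scc[4]=2)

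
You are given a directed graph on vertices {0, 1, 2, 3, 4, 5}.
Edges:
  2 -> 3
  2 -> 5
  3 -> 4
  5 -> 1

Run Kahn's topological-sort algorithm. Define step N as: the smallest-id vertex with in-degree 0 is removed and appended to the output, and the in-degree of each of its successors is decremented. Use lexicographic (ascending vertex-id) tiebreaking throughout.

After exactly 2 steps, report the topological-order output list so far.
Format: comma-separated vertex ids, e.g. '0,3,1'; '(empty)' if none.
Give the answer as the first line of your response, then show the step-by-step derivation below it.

0,2

step 1: output 0; order=[0]; indeg=(0,1,0,1,1,1)
step 2: output 2; order=[0,2]; indeg=(0,1,0,0,1,0)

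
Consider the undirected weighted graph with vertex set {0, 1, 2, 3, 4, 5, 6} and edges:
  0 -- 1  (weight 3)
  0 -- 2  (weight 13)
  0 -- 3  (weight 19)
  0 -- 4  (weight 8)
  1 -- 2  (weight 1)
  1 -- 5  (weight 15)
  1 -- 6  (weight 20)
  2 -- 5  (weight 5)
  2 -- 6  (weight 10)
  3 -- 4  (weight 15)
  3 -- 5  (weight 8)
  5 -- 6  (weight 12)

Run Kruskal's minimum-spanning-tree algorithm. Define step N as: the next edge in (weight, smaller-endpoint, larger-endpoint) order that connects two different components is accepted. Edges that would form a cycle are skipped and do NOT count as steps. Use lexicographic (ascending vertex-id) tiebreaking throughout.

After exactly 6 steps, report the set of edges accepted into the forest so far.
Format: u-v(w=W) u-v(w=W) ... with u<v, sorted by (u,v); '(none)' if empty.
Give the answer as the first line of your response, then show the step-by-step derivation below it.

0-1(w=3) 0-4(w=8) 1-2(w=1) 2-5(w=5) 2-6(w=10) 3-5(w=8)

step 1: add edge 1-2 (w=1); MST = {1-2(w=1)}
step 2: add edge 0-1 (w=3); MST = {0-1(w=3) 1-2(w=1)}
step 3: add edge 2-5 (w=5); MST = {0-1(w=3) 1-2(w=1) 2-5(w=5)}
step 4: add edge 0-4 (w=8); MST = {0-1(w=3) 0-4(w=8) 1-2(w=1) 2-5(w=5)}
step 5: add edge 3-5 (w=8); MST = {0-1(w=3) 0-4(w=8) 1-2(w=1) 2-5(w=5) 3-5(w=8)}
step 6: add edge 2-6 (w=10); MST = {0-1(w=3) 0-4(w=8) 1-2(w=1) 2-5(w=5) 2-6(w=10) 3-5(w=8)}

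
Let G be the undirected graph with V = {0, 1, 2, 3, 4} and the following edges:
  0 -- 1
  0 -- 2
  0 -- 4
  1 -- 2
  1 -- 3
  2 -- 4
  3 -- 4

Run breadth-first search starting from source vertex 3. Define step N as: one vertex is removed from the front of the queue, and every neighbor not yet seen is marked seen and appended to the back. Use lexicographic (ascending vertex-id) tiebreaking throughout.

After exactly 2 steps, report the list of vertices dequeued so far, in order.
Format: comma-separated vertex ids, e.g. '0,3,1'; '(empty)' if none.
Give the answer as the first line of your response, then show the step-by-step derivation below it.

3,1

step 1: dequeue 3; queue=[1,4]; order=3
step 2: dequeue 1; queue=[4,0,2]; order=3,1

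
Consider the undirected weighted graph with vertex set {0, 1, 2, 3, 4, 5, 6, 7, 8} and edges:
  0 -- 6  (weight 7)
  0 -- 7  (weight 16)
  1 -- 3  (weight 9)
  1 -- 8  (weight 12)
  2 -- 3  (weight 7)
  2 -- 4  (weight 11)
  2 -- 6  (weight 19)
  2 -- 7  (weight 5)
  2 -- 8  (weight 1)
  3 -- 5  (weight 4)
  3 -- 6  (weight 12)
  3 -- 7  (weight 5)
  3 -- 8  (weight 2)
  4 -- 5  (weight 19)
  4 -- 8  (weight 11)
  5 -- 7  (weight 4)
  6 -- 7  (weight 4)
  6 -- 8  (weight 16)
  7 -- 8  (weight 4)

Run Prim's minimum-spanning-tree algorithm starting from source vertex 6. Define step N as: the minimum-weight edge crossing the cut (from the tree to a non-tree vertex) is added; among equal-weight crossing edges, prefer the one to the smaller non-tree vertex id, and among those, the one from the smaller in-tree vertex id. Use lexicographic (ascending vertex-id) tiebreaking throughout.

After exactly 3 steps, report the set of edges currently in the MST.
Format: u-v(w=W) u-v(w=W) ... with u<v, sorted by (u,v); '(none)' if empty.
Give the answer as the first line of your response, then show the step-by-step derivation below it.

3-5(w=4) 5-7(w=4) 6-7(w=4)

step 1: add edge 6-7 (w=4); MST = {6-7(w=4)}
step 2: add edge 5-7 (w=4); MST = {5-7(w=4) 6-7(w=4)}
step 3: add edge 3-5 (w=4); MST = {3-5(w=4) 5-7(w=4) 6-7(w=4)}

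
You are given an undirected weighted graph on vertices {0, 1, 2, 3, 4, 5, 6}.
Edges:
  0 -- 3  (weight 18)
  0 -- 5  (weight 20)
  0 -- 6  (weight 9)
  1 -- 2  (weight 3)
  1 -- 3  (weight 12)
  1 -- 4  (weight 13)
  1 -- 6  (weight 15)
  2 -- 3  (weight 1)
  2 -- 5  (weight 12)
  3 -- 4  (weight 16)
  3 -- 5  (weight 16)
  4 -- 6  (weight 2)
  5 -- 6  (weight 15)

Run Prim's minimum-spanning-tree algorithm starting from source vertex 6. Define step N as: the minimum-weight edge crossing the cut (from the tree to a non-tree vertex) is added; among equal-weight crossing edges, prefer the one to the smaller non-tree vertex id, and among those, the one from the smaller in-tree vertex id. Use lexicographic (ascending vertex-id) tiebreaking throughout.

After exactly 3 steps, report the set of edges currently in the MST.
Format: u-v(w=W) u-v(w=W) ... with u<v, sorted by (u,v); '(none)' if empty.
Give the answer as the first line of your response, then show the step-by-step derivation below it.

0-6(w=9) 1-4(w=13) 4-6(w=2)

step 1: add edge 4-6 (w=2); MST = {4-6(w=2)}
step 2: add edge 0-6 (w=9); MST = {0-6(w=9) 4-6(w=2)}
step 3: add edge 1-4 (w=13); MST = {0-6(w=9) 1-4(w=13) 4-6(w=2)}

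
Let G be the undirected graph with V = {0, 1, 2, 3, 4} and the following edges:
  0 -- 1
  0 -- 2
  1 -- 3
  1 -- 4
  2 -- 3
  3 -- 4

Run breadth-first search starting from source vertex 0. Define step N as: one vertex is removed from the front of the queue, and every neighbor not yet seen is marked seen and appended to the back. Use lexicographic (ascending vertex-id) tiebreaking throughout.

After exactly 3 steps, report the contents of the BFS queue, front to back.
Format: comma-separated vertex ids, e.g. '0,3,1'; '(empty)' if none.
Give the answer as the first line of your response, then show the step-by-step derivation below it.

3,4

step 1: dequeue 0; queue=[1,2]; order=0
step 2: dequeue 1; queue=[2,3,4]; order=0,1
step 3: dequeue 2; queue=[3,4]; order=0,1,2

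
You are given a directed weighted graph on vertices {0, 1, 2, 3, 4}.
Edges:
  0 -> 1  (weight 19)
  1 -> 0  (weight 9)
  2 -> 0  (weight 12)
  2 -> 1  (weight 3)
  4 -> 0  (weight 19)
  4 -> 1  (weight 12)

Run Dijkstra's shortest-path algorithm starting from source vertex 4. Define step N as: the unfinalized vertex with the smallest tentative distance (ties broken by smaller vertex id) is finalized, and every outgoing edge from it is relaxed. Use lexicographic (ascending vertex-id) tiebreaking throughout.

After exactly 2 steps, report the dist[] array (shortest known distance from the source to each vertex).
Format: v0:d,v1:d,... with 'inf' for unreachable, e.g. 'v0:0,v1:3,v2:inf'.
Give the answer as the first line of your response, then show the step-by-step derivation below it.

v0:19,v1:12,v2:inf,v3:inf,v4:0

step 1: dist = v0:19,v1:12,v2:inf,v3:inf,v4:0
step 2: dist = v0:19,v1:12,v2:inf,v3:inf,v4:0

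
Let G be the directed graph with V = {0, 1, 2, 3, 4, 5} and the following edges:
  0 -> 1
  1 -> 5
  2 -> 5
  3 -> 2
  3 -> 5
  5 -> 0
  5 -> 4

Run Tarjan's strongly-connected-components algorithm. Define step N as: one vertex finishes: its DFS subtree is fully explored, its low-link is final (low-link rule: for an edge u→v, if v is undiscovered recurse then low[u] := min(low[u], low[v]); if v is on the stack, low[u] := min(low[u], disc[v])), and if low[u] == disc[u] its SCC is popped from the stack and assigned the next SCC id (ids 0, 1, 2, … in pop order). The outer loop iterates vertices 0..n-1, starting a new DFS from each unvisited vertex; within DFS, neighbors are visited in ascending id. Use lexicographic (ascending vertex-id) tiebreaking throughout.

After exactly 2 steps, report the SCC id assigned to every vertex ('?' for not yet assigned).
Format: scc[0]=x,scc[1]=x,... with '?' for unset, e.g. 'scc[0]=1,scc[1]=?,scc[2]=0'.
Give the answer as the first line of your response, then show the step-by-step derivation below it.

scc[0]=?,scc[1]=?,scc[2]=?,scc[3]=?,scc[4]=0,scc[5]=?

step 1: low=(low[0]=0,low[1]=1,low[2]=?,low[3]=?,low[4]=3,low[5]=0); scc=(scc[0]=?,scc[1]=?,scc[2]=?,scc[3]=?,scc[4]=0,scc[5]=?)
step 2: low=(low[0]=0,low[1]=1,low[2]=?,low[3]=?,low[4]=3,low[5]=0); scc=(scc[0]=?,scc[1]=?,scc[2]=?,scc[3]=?,scc[4]=0,scc[5]=?)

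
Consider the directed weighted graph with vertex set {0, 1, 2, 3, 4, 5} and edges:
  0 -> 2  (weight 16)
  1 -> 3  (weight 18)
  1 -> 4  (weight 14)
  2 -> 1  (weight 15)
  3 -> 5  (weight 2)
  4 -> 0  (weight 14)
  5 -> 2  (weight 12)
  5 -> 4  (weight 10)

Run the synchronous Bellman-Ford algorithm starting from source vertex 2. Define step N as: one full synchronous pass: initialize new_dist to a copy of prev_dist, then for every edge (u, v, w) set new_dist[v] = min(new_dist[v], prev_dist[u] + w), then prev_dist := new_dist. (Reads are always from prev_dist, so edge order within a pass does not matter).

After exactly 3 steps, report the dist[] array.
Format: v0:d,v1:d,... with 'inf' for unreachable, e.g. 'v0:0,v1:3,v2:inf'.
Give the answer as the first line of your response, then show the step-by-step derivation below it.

v0:43,v1:15,v2:0,v3:33,v4:29,v5:35

step 1: dist = v0:inf,v1:15,v2:0,v3:inf,v4:inf,v5:inf
step 2: dist = v0:inf,v1:15,v2:0,v3:33,v4:29,v5:inf
step 3: dist = v0:43,v1:15,v2:0,v3:33,v4:29,v5:35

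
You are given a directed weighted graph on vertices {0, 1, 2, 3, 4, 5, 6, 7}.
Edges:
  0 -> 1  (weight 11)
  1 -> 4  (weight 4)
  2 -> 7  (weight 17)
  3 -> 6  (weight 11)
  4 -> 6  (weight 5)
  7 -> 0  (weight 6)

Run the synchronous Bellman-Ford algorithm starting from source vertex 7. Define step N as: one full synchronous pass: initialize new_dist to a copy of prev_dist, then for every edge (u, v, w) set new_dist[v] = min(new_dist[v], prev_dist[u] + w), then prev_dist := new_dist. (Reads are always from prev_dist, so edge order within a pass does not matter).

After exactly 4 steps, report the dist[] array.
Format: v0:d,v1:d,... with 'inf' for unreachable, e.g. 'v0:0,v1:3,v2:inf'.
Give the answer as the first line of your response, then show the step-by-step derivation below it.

v0:6,v1:17,v2:inf,v3:inf,v4:21,v5:inf,v6:26,v7:0

step 1: dist = v0:6,v1:inf,v2:inf,v3:inf,v4:inf,v5:inf,v6:inf,v7:0
step 2: dist = v0:6,v1:17,v2:inf,v3:inf,v4:inf,v5:inf,v6:inf,v7:0
step 3: dist = v0:6,v1:17,v2:inf,v3:inf,v4:21,v5:inf,v6:inf,v7:0
step 4: dist = v0:6,v1:17,v2:inf,v3:inf,v4:21,v5:inf,v6:26,v7:0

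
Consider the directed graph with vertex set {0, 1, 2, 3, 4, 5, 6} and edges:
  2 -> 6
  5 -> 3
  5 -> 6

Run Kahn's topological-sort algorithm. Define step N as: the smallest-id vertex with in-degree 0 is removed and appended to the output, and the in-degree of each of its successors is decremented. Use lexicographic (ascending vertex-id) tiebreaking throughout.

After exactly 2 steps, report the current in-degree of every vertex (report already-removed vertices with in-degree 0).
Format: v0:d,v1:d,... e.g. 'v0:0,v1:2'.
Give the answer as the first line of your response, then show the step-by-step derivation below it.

v0:0,v1:0,v2:0,v3:1,v4:0,v5:0,v6:2

step 1: output 0; order=[0]; indeg=(0,0,0,1,0,0,2)
step 2: output 1; order=[0,1]; indeg=(0,0,0,1,0,0,2)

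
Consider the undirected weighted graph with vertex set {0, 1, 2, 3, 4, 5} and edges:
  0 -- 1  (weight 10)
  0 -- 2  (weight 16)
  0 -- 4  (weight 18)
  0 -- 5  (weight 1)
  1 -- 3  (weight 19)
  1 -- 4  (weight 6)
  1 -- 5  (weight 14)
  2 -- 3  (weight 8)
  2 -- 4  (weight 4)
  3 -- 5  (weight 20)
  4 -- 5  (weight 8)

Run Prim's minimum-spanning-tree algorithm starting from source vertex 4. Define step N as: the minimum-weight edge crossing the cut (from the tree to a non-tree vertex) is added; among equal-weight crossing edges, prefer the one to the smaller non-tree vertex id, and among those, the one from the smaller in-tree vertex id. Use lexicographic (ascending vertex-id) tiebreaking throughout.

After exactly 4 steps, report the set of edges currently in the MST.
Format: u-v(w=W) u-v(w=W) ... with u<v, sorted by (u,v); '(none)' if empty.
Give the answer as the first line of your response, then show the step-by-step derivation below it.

1-4(w=6) 2-3(w=8) 2-4(w=4) 4-5(w=8)

step 1: add edge 2-4 (w=4); MST = {2-4(w=4)}
step 2: add edge 1-4 (w=6); MST = {1-4(w=6) 2-4(w=4)}
step 3: add edge 2-3 (w=8); MST = {1-4(w=6) 2-3(w=8) 2-4(w=4)}
step 4: add edge 4-5 (w=8); MST = {1-4(w=6) 2-3(w=8) 2-4(w=4) 4-5(w=8)}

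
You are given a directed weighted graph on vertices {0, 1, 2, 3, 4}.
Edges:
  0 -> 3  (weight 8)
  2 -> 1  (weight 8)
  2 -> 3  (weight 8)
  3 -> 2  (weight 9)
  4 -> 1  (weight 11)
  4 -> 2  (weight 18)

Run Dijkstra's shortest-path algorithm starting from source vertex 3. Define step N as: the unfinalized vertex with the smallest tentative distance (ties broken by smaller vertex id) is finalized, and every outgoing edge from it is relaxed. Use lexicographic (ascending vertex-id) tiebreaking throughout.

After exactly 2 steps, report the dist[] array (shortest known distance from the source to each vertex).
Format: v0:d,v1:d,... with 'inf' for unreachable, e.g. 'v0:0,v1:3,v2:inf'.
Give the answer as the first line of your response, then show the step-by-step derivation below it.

v0:inf,v1:17,v2:9,v3:0,v4:inf

step 1: dist = v0:inf,v1:inf,v2:9,v3:0,v4:inf
step 2: dist = v0:inf,v1:17,v2:9,v3:0,v4:inf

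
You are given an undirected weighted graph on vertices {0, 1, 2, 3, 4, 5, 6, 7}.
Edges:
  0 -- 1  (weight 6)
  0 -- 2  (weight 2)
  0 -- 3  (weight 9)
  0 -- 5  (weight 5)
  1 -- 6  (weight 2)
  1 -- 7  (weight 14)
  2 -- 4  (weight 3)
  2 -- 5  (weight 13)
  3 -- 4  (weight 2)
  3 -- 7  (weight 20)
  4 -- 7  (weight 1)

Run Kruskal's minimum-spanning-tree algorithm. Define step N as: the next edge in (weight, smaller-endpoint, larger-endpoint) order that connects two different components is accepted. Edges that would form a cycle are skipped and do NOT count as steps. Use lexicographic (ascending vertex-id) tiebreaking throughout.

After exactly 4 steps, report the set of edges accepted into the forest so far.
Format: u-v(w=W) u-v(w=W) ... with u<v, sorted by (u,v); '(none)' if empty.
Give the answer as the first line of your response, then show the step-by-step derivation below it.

0-2(w=2) 1-6(w=2) 3-4(w=2) 4-7(w=1)

step 1: add edge 4-7 (w=1); MST = {4-7(w=1)}
step 2: add edge 0-2 (w=2); MST = {0-2(w=2) 4-7(w=1)}
step 3: add edge 1-6 (w=2); MST = {0-2(w=2) 1-6(w=2) 4-7(w=1)}
step 4: add edge 3-4 (w=2); MST = {0-2(w=2) 1-6(w=2) 3-4(w=2) 4-7(w=1)}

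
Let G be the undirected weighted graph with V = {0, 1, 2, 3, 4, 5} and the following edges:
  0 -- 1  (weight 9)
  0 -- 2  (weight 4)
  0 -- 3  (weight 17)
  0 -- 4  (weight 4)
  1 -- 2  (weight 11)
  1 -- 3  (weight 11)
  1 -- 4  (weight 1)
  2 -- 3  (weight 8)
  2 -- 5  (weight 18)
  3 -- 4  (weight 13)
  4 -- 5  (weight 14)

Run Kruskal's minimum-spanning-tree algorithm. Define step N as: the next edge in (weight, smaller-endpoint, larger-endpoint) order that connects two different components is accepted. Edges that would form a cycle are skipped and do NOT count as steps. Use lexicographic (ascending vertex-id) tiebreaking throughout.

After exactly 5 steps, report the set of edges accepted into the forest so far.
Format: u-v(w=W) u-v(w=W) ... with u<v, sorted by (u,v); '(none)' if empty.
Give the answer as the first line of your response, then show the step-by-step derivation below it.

0-2(w=4) 0-4(w=4) 1-4(w=1) 2-3(w=8) 4-5(w=14)

step 1: add edge 1-4 (w=1); MST = {1-4(w=1)}
step 2: add edge 0-2 (w=4); MST = {0-2(w=4) 1-4(w=1)}
step 3: add edge 0-4 (w=4); MST = {0-2(w=4) 0-4(w=4) 1-4(w=1)}
step 4: add edge 2-3 (w=8); MST = {0-2(w=4) 0-4(w=4) 1-4(w=1) 2-3(w=8)}
step 5: add edge 4-5 (w=14); MST = {0-2(w=4) 0-4(w=4) 1-4(w=1) 2-3(w=8) 4-5(w=14)}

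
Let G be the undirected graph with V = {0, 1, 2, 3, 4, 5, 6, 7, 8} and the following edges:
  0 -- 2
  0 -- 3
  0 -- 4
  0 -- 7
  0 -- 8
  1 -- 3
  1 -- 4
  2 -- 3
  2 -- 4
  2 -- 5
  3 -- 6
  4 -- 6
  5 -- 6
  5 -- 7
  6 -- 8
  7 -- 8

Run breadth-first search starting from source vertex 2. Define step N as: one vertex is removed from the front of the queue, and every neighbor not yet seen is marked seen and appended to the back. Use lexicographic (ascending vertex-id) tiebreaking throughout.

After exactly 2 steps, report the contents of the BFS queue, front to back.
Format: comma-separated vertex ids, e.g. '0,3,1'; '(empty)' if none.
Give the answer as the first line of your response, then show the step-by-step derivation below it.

3,4,5,7,8

step 1: dequeue 2; queue=[0,3,4,5]; order=2
step 2: dequeue 0; queue=[3,4,5,7,8]; order=2,0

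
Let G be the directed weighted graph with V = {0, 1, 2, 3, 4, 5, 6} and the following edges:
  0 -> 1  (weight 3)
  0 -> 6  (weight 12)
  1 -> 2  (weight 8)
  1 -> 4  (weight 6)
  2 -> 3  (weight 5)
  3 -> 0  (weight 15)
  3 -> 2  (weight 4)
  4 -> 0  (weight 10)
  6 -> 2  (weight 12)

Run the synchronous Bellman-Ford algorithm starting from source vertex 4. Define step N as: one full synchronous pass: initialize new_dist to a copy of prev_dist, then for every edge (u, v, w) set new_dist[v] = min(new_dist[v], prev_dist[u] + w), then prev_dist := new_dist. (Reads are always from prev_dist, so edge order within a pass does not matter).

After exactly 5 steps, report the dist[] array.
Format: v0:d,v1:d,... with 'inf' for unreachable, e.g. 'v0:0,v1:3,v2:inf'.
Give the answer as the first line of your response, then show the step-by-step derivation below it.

v0:10,v1:13,v2:21,v3:26,v4:0,v5:inf,v6:22

step 1: dist = v0:10,v1:inf,v2:inf,v3:inf,v4:0,v5:inf,v6:inf
step 2: dist = v0:10,v1:13,v2:inf,v3:inf,v4:0,v5:inf,v6:22
step 3: dist = v0:10,v1:13,v2:21,v3:inf,v4:0,v5:inf,v6:22
step 4: dist = v0:10,v1:13,v2:21,v3:26,v4:0,v5:inf,v6:22
step 5: dist = v0:10,v1:13,v2:21,v3:26,v4:0,v5:inf,v6:22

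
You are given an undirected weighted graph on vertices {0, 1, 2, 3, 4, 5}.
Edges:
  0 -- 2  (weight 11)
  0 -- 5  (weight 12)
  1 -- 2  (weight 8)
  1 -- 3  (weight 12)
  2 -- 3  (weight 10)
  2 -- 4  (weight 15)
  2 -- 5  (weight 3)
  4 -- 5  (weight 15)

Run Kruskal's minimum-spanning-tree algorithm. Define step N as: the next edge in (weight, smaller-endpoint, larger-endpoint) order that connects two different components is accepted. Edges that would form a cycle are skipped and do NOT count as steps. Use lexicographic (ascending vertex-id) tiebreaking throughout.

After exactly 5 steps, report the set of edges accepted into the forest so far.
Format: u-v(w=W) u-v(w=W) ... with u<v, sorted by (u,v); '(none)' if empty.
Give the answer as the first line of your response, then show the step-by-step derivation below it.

0-2(w=11) 1-2(w=8) 2-3(w=10) 2-4(w=15) 2-5(w=3)

step 1: add edge 2-5 (w=3); MST = {2-5(w=3)}
step 2: add edge 1-2 (w=8); MST = {1-2(w=8) 2-5(w=3)}
step 3: add edge 2-3 (w=10); MST = {1-2(w=8) 2-3(w=10) 2-5(w=3)}
step 4: add edge 0-2 (w=11); MST = {0-2(w=11) 1-2(w=8) 2-3(w=10) 2-5(w=3)}
step 5: add edge 2-4 (w=15); MST = {0-2(w=11) 1-2(w=8) 2-3(w=10) 2-4(w=15) 2-5(w=3)}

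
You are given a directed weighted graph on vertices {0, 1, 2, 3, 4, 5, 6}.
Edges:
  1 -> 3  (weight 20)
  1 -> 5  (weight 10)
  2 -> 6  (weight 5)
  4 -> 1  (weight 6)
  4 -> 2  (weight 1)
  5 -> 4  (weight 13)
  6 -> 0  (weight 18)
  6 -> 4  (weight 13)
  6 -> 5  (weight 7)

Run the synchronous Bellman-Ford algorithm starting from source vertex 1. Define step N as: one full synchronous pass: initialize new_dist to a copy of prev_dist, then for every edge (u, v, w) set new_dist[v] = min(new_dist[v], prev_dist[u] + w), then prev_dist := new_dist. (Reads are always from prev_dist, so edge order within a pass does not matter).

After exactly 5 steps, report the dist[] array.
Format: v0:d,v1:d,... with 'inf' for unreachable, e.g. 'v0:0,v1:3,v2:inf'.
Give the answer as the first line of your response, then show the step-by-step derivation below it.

v0:47,v1:0,v2:24,v3:20,v4:23,v5:10,v6:29

step 1: dist = v0:inf,v1:0,v2:inf,v3:20,v4:inf,v5:10,v6:inf
step 2: dist = v0:inf,v1:0,v2:inf,v3:20,v4:23,v5:10,v6:inf
step 3: dist = v0:inf,v1:0,v2:24,v3:20,v4:23,v5:10,v6:inf
step 4: dist = v0:inf,v1:0,v2:24,v3:20,v4:23,v5:10,v6:29
step 5: dist = v0:47,v1:0,v2:24,v3:20,v4:23,v5:10,v6:29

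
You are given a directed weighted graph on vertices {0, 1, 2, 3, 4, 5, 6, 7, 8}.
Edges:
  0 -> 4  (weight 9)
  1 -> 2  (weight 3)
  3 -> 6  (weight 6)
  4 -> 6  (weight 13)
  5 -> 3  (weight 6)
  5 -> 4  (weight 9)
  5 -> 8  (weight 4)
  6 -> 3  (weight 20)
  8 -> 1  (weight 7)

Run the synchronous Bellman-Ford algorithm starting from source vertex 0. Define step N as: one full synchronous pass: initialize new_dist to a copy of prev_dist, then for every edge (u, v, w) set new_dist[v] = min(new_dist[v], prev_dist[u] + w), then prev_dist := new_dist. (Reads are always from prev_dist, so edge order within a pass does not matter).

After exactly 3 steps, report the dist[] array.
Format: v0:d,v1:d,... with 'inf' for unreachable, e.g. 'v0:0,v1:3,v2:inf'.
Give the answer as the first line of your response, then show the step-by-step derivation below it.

v0:0,v1:inf,v2:inf,v3:42,v4:9,v5:inf,v6:22,v7:inf,v8:inf

step 1: dist = v0:0,v1:inf,v2:inf,v3:inf,v4:9,v5:inf,v6:inf,v7:inf,v8:inf
step 2: dist = v0:0,v1:inf,v2:inf,v3:inf,v4:9,v5:inf,v6:22,v7:inf,v8:inf
step 3: dist = v0:0,v1:inf,v2:inf,v3:42,v4:9,v5:inf,v6:22,v7:inf,v8:inf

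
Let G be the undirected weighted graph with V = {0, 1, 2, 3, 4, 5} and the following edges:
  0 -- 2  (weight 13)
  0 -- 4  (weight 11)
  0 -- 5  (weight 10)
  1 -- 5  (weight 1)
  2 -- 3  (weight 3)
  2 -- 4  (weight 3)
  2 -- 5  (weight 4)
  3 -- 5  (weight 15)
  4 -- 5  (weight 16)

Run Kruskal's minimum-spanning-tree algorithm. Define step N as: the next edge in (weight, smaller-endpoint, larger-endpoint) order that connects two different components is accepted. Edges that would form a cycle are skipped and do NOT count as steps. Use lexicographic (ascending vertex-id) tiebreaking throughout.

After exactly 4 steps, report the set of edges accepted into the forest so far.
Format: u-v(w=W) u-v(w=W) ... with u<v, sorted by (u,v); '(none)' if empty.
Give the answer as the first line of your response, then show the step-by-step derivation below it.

1-5(w=1) 2-3(w=3) 2-4(w=3) 2-5(w=4)

step 1: add edge 1-5 (w=1); MST = {1-5(w=1)}
step 2: add edge 2-3 (w=3); MST = {1-5(w=1) 2-3(w=3)}
step 3: add edge 2-4 (w=3); MST = {1-5(w=1) 2-3(w=3) 2-4(w=3)}
step 4: add edge 2-5 (w=4); MST = {1-5(w=1) 2-3(w=3) 2-4(w=3) 2-5(w=4)}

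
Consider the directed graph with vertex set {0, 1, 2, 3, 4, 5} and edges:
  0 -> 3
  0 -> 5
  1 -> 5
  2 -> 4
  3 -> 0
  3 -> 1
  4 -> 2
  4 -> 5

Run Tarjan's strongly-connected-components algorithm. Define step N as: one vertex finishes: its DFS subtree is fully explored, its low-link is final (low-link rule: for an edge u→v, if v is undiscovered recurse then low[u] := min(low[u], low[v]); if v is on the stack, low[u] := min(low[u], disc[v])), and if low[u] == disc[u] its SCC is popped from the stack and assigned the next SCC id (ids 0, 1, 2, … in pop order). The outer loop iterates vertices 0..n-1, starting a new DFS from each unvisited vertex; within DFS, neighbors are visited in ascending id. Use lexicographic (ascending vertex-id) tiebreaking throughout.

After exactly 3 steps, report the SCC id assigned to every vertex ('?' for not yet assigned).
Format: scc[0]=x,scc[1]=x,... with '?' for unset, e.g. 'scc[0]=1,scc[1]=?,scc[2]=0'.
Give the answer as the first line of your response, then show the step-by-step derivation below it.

scc[0]=?,scc[1]=1,scc[2]=?,scc[3]=?,scc[4]=?,scc[5]=0

step 1: low=(low[0]=0,low[1]=2,low[2]=?,low[3]=0,low[4]=?,low[5]=3); scc=(scc[0]=?,scc[1]=?,scc[2]=?,scc[3]=?,scc[4]=?,scc[5]=0)
step 2: low=(low[0]=0,low[1]=2,low[2]=?,low[3]=0,low[4]=?,low[5]=3); scc=(scc[0]=?,scc[1]=1,scc[2]=?,scc[3]=?,scc[4]=?,scc[5]=0)
step 3: low=(low[0]=0,low[1]=2,low[2]=?,low[3]=0,low[4]=?,low[5]=3); scc=(scc[0]=?,scc[1]=1,scc[2]=?,scc[3]=?,scc[4]=?,scc[5]=0)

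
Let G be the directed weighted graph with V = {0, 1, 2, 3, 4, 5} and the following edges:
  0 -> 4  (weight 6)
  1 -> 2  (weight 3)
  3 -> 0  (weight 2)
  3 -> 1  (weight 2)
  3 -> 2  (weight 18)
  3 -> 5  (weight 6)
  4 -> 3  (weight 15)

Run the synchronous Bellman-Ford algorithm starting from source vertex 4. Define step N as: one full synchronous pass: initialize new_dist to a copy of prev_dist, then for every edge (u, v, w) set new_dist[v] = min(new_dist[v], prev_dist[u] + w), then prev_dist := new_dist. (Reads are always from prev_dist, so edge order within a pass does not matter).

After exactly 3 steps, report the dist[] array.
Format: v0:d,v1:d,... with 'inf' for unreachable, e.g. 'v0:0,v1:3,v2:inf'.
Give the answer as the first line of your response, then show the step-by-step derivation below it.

v0:17,v1:17,v2:20,v3:15,v4:0,v5:21

step 1: dist = v0:inf,v1:inf,v2:inf,v3:15,v4:0,v5:inf
step 2: dist = v0:17,v1:17,v2:33,v3:15,v4:0,v5:21
step 3: dist = v0:17,v1:17,v2:20,v3:15,v4:0,v5:21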